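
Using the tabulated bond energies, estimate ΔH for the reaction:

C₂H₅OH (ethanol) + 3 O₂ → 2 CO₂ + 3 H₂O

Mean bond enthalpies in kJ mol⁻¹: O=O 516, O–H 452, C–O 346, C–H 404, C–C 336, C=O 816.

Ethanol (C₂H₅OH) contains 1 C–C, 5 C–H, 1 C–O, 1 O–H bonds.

ΔH ≈ −1274 kJ

Bonds broken (reactants):
  C–C: 1 × 336 = 336
  C–H: 5 × 404 = 2020
  C–O: 1 × 346 = 346
  O–H: 1 × 452 = 452
  O=O: 3 × 516 = 1548
  Σ(broken) = 4702 kJ
Bonds formed (products):
  C=O: 4 × 816 = 3264
  O–H: 6 × 452 = 2712
  Σ(formed) = 5976 kJ
ΔH = Σ(broken) − Σ(formed) = 4702 − 5976 = −1274 kJ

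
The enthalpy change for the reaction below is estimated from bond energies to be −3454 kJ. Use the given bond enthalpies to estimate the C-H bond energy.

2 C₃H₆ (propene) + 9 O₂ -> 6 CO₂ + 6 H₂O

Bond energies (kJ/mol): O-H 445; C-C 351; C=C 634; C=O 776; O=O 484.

Let D be the C-H bond energy.
Σ(broken) = 2×351 + 12×D + 2×634 + 9×484 = 6326 + 12D
Σ(formed) = 12×776 + 12×445 = 14652
ΔH = Σ(broken) − Σ(formed) = (6326 + 12D) − (14652) = −8326 + 12D
Setting this equal to −3454 kJ gives 12D = 4872, so D = 406 kJ/mol.

D(C-H) ≈ 406 kJ/mol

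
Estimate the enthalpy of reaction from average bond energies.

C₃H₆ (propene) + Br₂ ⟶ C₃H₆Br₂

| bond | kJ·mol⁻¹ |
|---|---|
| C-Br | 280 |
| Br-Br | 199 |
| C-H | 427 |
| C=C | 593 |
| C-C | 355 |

ΔH ≈ −123 kJ

Bonds broken (reactants):
  Br-Br: 1 × 199 = 199
  C-C: 1 × 355 = 355
  C-H: 6 × 427 = 2562
  C=C: 1 × 593 = 593
  Σ(broken) = 3709 kJ
Bonds formed (products):
  C-Br: 2 × 280 = 560
  C-C: 2 × 355 = 710
  C-H: 6 × 427 = 2562
  Σ(formed) = 3832 kJ
ΔH = Σ(broken) − Σ(formed) = 3709 − 3832 = −123 kJ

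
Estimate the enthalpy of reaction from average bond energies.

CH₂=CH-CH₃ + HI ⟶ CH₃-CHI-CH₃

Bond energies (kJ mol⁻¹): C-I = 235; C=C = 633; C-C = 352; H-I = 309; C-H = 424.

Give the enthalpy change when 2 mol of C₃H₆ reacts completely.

Bonds broken (reactants):
  C-C: 1 × 352 = 352
  C-H: 6 × 424 = 2544
  C=C: 1 × 633 = 633
  H-I: 1 × 309 = 309
  Σ(broken) = 3838 kJ
Bonds formed (products):
  C-C: 2 × 352 = 704
  C-H: 7 × 424 = 2968
  C-I: 1 × 235 = 235
  Σ(formed) = 3907 kJ
ΔH = Σ(broken) − Σ(formed) = 3838 − 3907 = −69 kJ
For 2× the reaction as written: 2 × (−69) = −138 kJ

ΔH = −138 kJ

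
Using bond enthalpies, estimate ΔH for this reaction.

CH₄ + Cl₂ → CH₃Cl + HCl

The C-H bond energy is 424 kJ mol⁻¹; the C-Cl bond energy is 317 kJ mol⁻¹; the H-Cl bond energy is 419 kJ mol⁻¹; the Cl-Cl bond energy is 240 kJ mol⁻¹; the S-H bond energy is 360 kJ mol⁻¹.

Bonds broken (reactants):
  C-H: 4 × 424 = 1696
  Cl-Cl: 1 × 240 = 240
  Σ(broken) = 1936 kJ
Bonds formed (products):
  C-Cl: 1 × 317 = 317
  C-H: 3 × 424 = 1272
  H-Cl: 1 × 419 = 419
  Σ(formed) = 2008 kJ
ΔH = Σ(broken) − Σ(formed) = 1936 − 2008 = −72 kJ

ΔH ≈ −72 kJ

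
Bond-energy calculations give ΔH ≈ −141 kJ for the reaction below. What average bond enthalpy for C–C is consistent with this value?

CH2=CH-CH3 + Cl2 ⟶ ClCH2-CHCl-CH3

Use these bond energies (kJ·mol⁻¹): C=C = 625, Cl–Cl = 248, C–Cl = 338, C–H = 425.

Let D be the C–C bond energy.
Σ(broken) = 1×D + 6×425 + 1×625 + 1×248 = 3423 + D
Σ(formed) = 2×D + 2×338 + 6×425 = 3226 + 2D
ΔH = Σ(broken) − Σ(formed) = (3423 + D) − (3226 + 2D) = +197 − D
Setting this equal to −141 kJ gives D = 338 kJ/mol.

D(C–C) ≈ 338 kJ/mol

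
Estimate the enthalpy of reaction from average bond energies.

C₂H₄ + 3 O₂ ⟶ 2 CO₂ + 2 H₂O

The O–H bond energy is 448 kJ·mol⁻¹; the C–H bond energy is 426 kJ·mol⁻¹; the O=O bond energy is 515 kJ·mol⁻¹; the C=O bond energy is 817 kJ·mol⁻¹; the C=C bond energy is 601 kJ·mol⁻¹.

ΔH ≈ −1210 kJ

Bonds broken (reactants):
  C–H: 4 × 426 = 1704
  C=C: 1 × 601 = 601
  O=O: 3 × 515 = 1545
  Σ(broken) = 3850 kJ
Bonds formed (products):
  C=O: 4 × 817 = 3268
  O–H: 4 × 448 = 1792
  Σ(formed) = 5060 kJ
ΔH = Σ(broken) − Σ(formed) = 3850 − 5060 = −1210 kJ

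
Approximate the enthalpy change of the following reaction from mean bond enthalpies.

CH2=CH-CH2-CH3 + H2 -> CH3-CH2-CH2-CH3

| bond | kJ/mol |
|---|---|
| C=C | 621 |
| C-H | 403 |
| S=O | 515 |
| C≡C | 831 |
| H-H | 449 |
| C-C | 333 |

Bonds broken (reactants):
  C-C: 2 × 333 = 666
  C-H: 8 × 403 = 3224
  C=C: 1 × 621 = 621
  H-H: 1 × 449 = 449
  Σ(broken) = 4960 kJ
Bonds formed (products):
  C-C: 3 × 333 = 999
  C-H: 10 × 403 = 4030
  Σ(formed) = 5029 kJ
ΔH = Σ(broken) − Σ(formed) = 4960 − 5029 = −69 kJ

ΔH ≈ −69 kJ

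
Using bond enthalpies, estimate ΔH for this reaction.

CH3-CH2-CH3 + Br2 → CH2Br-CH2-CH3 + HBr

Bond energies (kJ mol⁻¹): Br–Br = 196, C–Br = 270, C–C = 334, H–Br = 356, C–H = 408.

ΔH ≈ −22 kJ

Bonds broken (reactants):
  Br–Br: 1 × 196 = 196
  C–C: 2 × 334 = 668
  C–H: 8 × 408 = 3264
  Σ(broken) = 4128 kJ
Bonds formed (products):
  C–Br: 1 × 270 = 270
  C–C: 2 × 334 = 668
  C–H: 7 × 408 = 2856
  H–Br: 1 × 356 = 356
  Σ(formed) = 4150 kJ
ΔH = Σ(broken) − Σ(formed) = 4128 − 4150 = −22 kJ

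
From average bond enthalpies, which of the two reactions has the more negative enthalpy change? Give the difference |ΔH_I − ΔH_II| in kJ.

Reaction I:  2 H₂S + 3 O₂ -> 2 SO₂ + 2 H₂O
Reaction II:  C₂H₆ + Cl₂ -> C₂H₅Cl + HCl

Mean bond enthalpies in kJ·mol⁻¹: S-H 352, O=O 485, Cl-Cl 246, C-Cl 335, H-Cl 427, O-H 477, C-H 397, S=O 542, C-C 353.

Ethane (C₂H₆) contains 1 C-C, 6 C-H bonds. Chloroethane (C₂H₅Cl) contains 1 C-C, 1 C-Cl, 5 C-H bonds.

Reaction I, by 1094 kJ

Reaction I:
  Bonds broken (reactants):
    O=O: 3 × 485 = 1455
    S-H: 4 × 352 = 1408
    Σ(broken) = 2863 kJ
  Bonds formed (products):
    O-H: 4 × 477 = 1908
    S=O: 4 × 542 = 2168
    Σ(formed) = 4076 kJ
  ΔH_I = 2863 − 4076 = −1213 kJ
Reaction II:
  Bonds broken (reactants):
    C-C: 1 × 353 = 353
    C-H: 6 × 397 = 2382
    Cl-Cl: 1 × 246 = 246
    Σ(broken) = 2981 kJ
  Bonds formed (products):
    C-C: 1 × 353 = 353
    C-Cl: 1 × 335 = 335
    C-H: 5 × 397 = 1985
    H-Cl: 1 × 427 = 427
    Σ(formed) = 3100 kJ
  ΔH_II = 2981 − 3100 = −119 kJ
ΔH_I − ΔH_II = −1094 kJ, so reaction I has the more negative ΔH; |ΔH_I − ΔH_II| = 1094 kJ.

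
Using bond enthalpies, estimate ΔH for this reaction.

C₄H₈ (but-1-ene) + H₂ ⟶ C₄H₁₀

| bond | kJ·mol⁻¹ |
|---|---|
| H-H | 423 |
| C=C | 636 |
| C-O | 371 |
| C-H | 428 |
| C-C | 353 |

ΔH ≈ −150 kJ

Bonds broken (reactants):
  C-C: 2 × 353 = 706
  C-H: 8 × 428 = 3424
  C=C: 1 × 636 = 636
  H-H: 1 × 423 = 423
  Σ(broken) = 5189 kJ
Bonds formed (products):
  C-C: 3 × 353 = 1059
  C-H: 10 × 428 = 4280
  Σ(formed) = 5339 kJ
ΔH = Σ(broken) − Σ(formed) = 5189 − 5339 = −150 kJ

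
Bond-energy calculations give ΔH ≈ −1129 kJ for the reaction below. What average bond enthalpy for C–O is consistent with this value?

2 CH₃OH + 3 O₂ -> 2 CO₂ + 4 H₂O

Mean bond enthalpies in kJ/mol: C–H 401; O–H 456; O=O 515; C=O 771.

Let D be the C–O bond energy.
Σ(broken) = 6×401 + 2×D + 2×456 + 3×515 = 4863 + 2D
Σ(formed) = 4×771 + 8×456 = 6732
ΔH = Σ(broken) − Σ(formed) = (4863 + 2D) − (6732) = −1869 + 2D
Setting this equal to −1129 kJ gives 2D = 740, so D = 370 kJ/mol.

D(C–O) ≈ 370 kJ/mol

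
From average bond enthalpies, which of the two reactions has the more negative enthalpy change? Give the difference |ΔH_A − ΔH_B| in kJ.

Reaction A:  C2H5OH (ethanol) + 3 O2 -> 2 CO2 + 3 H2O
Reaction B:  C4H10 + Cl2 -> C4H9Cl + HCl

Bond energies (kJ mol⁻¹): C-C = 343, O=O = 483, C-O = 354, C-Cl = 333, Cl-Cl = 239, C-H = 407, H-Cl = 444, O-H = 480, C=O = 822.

Reaction A, by 1376 kJ

Reaction A:
  Bonds broken (reactants):
    C-C: 1 × 343 = 343
    C-H: 5 × 407 = 2035
    C-O: 1 × 354 = 354
    O-H: 1 × 480 = 480
    O=O: 3 × 483 = 1449
    Σ(broken) = 4661 kJ
  Bonds formed (products):
    C=O: 4 × 822 = 3288
    O-H: 6 × 480 = 2880
    Σ(formed) = 6168 kJ
  ΔH_A = 4661 − 6168 = −1507 kJ
Reaction B:
  Bonds broken (reactants):
    C-C: 3 × 343 = 1029
    C-H: 10 × 407 = 4070
    Cl-Cl: 1 × 239 = 239
    Σ(broken) = 5338 kJ
  Bonds formed (products):
    C-C: 3 × 343 = 1029
    C-Cl: 1 × 333 = 333
    C-H: 9 × 407 = 3663
    H-Cl: 1 × 444 = 444
    Σ(formed) = 5469 kJ
  ΔH_B = 5338 − 5469 = −131 kJ
ΔH_A − ΔH_B = −1376 kJ, so reaction A has the more negative ΔH; |ΔH_A − ΔH_B| = 1376 kJ.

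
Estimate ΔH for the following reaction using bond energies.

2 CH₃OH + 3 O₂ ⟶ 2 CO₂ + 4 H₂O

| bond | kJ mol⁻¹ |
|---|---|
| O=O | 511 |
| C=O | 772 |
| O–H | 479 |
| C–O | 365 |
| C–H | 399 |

Bonds broken (reactants):
  C–H: 6 × 399 = 2394
  C–O: 2 × 365 = 730
  O–H: 2 × 479 = 958
  O=O: 3 × 511 = 1533
  Σ(broken) = 5615 kJ
Bonds formed (products):
  C=O: 4 × 772 = 3088
  O–H: 8 × 479 = 3832
  Σ(formed) = 6920 kJ
ΔH = Σ(broken) − Σ(formed) = 5615 − 6920 = −1305 kJ

ΔH ≈ −1305 kJ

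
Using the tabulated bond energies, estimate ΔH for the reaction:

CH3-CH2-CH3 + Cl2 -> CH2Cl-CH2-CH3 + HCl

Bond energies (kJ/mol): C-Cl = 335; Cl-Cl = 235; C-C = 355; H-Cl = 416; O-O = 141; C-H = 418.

ΔH ≈ −98 kJ

Bonds broken (reactants):
  C-C: 2 × 355 = 710
  C-H: 8 × 418 = 3344
  Cl-Cl: 1 × 235 = 235
  Σ(broken) = 4289 kJ
Bonds formed (products):
  C-C: 2 × 355 = 710
  C-Cl: 1 × 335 = 335
  C-H: 7 × 418 = 2926
  H-Cl: 1 × 416 = 416
  Σ(formed) = 4387 kJ
ΔH = Σ(broken) − Σ(formed) = 4289 − 4387 = −98 kJ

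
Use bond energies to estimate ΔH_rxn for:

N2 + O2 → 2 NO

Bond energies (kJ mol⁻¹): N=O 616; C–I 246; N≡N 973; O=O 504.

Bonds broken (reactants):
  N≡N: 1 × 973 = 973
  O=O: 1 × 504 = 504
  Σ(broken) = 1477 kJ
Bonds formed (products):
  N=O: 2 × 616 = 1232
  Σ(formed) = 1232 kJ
ΔH = Σ(broken) − Σ(formed) = 1477 − 1232 = +245 kJ

ΔH ≈ +245 kJ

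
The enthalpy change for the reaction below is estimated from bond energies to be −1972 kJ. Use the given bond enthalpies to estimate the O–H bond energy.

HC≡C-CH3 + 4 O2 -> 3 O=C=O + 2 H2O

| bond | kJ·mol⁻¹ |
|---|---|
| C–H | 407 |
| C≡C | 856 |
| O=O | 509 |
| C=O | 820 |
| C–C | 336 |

Let D be the O–H bond energy.
Σ(broken) = 1×856 + 1×336 + 4×407 + 4×509 = 4856
Σ(formed) = 6×820 + 4×D = 4920 + 4D
ΔH = Σ(broken) − Σ(formed) = (4856) − (4920 + 4D) = −64 − 4D
Setting this equal to −1972 kJ gives 4D = 1908, so D = 477 kJ/mol.

D(O–H) ≈ 477 kJ/mol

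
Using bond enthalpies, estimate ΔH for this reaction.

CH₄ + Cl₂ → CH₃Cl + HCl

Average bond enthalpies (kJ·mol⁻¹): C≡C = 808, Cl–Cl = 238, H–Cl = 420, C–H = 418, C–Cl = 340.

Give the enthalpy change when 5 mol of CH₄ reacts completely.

ΔH = −520 kJ

Bonds broken (reactants):
  C–H: 4 × 418 = 1672
  Cl–Cl: 1 × 238 = 238
  Σ(broken) = 1910 kJ
Bonds formed (products):
  C–Cl: 1 × 340 = 340
  C–H: 3 × 418 = 1254
  H–Cl: 1 × 420 = 420
  Σ(formed) = 2014 kJ
ΔH = Σ(broken) − Σ(formed) = 1910 − 2014 = −104 kJ
For 5× the reaction as written: 5 × (−104) = −520 kJ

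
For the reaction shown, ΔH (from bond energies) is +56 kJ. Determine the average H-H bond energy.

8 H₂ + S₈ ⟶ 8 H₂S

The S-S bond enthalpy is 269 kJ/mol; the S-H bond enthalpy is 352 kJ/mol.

D(H-H) ≈ 442 kJ/mol

Let D be the H-H bond energy.
Σ(broken) = 8×D + 8×269 = 2152 + 8D
Σ(formed) = 16×352 = 5632
ΔH = Σ(broken) − Σ(formed) = (2152 + 8D) − (5632) = −3480 + 8D
Setting this equal to +56 kJ gives 8D = 3536, so D = 442 kJ/mol.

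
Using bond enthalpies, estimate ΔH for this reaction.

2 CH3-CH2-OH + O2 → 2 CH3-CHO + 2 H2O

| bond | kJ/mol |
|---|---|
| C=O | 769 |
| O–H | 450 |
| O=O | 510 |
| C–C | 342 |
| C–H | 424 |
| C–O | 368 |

Bonds broken (reactants):
  C–C: 2 × 342 = 684
  C–H: 10 × 424 = 4240
  C–O: 2 × 368 = 736
  O–H: 2 × 450 = 900
  O=O: 1 × 510 = 510
  Σ(broken) = 7070 kJ
Bonds formed (products):
  C–C: 2 × 342 = 684
  C–H: 8 × 424 = 3392
  C=O: 2 × 769 = 1538
  O–H: 4 × 450 = 1800
  Σ(formed) = 7414 kJ
ΔH = Σ(broken) − Σ(formed) = 7070 − 7414 = −344 kJ

ΔH ≈ −344 kJ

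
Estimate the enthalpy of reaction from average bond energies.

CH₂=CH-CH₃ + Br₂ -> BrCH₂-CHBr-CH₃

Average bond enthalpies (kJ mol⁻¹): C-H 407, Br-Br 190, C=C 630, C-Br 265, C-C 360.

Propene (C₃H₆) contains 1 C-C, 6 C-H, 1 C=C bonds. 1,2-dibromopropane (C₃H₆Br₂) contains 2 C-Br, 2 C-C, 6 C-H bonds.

ΔH ≈ −70 kJ

Bonds broken (reactants):
  Br-Br: 1 × 190 = 190
  C-C: 1 × 360 = 360
  C-H: 6 × 407 = 2442
  C=C: 1 × 630 = 630
  Σ(broken) = 3622 kJ
Bonds formed (products):
  C-Br: 2 × 265 = 530
  C-C: 2 × 360 = 720
  C-H: 6 × 407 = 2442
  Σ(formed) = 3692 kJ
ΔH = Σ(broken) − Σ(formed) = 3622 − 3692 = −70 kJ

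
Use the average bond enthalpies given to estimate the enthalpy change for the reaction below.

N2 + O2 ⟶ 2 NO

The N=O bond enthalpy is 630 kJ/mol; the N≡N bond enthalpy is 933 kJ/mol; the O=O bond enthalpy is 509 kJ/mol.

ΔH ≈ +182 kJ

Bonds broken (reactants):
  N≡N: 1 × 933 = 933
  O=O: 1 × 509 = 509
  Σ(broken) = 1442 kJ
Bonds formed (products):
  N=O: 2 × 630 = 1260
  Σ(formed) = 1260 kJ
ΔH = Σ(broken) − Σ(formed) = 1442 − 1260 = +182 kJ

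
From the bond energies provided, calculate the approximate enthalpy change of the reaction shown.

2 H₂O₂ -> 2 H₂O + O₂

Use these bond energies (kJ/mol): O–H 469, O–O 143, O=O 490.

ΔH ≈ −204 kJ

Bonds broken (reactants):
  O–H: 4 × 469 = 1876
  O–O: 2 × 143 = 286
  Σ(broken) = 2162 kJ
Bonds formed (products):
  O–H: 4 × 469 = 1876
  O=O: 1 × 490 = 490
  Σ(formed) = 2366 kJ
ΔH = Σ(broken) − Σ(formed) = 2162 − 2366 = −204 kJ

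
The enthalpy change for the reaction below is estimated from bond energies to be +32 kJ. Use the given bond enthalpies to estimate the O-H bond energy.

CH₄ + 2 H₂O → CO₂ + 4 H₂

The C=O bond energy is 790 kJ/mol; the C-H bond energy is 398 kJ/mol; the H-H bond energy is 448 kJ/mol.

Let D be the O-H bond energy.
Σ(broken) = 4×398 + 4×D = 1592 + 4D
Σ(formed) = 2×790 + 4×448 = 3372
ΔH = Σ(broken) − Σ(formed) = (1592 + 4D) − (3372) = −1780 + 4D
Setting this equal to +32 kJ gives 4D = 1812, so D = 453 kJ/mol.

D(O-H) ≈ 453 kJ/mol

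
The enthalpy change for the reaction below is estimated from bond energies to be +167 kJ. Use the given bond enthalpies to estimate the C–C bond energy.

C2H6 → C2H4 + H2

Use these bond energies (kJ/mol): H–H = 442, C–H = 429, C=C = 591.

D(C–C) ≈ 342 kJ/mol

Let D be the C–C bond energy.
Σ(broken) = 1×D + 6×429 = 2574 + D
Σ(formed) = 4×429 + 1×591 + 1×442 = 2749
ΔH = Σ(broken) − Σ(formed) = (2574 + D) − (2749) = −175 + D
Setting this equal to +167 kJ gives D = 342 kJ/mol.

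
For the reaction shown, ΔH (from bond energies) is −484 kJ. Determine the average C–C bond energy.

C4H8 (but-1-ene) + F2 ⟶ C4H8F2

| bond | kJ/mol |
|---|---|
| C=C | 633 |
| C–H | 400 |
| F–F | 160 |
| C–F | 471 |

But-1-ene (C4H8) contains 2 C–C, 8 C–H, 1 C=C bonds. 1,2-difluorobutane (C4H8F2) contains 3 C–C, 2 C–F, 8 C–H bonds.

D(C–C) ≈ 335 kJ/mol

Let D be the C–C bond energy.
Σ(broken) = 2×D + 8×400 + 1×633 + 1×160 = 3993 + 2D
Σ(formed) = 3×D + 2×471 + 8×400 = 4142 + 3D
ΔH = Σ(broken) − Σ(formed) = (3993 + 2D) − (4142 + 3D) = −149 − D
Setting this equal to −484 kJ gives D = 335 kJ/mol.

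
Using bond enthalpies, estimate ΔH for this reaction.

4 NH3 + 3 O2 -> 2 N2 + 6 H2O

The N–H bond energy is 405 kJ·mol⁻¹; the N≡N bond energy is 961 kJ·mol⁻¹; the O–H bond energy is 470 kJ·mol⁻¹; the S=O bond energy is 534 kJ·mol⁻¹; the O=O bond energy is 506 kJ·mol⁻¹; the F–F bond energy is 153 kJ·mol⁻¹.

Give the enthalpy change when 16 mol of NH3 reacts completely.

Bonds broken (reactants):
  N–H: 12 × 405 = 4860
  O=O: 3 × 506 = 1518
  Σ(broken) = 6378 kJ
Bonds formed (products):
  N≡N: 2 × 961 = 1922
  O–H: 12 × 470 = 5640
  Σ(formed) = 7562 kJ
ΔH = Σ(broken) − Σ(formed) = 6378 − 7562 = −1184 kJ
For 4× the reaction as written: 4 × (−1184) = −4736 kJ

ΔH = −4736 kJ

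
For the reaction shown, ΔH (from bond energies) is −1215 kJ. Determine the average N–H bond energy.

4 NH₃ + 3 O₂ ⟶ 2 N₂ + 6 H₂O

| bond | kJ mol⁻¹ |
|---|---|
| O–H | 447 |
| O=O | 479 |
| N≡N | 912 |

Let D be the N–H bond energy.
Σ(broken) = 12×D + 3×479 = 1437 + 12D
Σ(formed) = 2×912 + 12×447 = 7188
ΔH = Σ(broken) − Σ(formed) = (1437 + 12D) − (7188) = −5751 + 12D
Setting this equal to −1215 kJ gives 12D = 4536, so D = 378 kJ/mol.

D(N–H) ≈ 378 kJ/mol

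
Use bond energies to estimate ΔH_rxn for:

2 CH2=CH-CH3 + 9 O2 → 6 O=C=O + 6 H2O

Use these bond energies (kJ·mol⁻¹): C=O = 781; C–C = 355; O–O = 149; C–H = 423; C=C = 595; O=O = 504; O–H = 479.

ΔH ≈ −3608 kJ

Bonds broken (reactants):
  C–C: 2 × 355 = 710
  C–H: 12 × 423 = 5076
  C=C: 2 × 595 = 1190
  O=O: 9 × 504 = 4536
  Σ(broken) = 11512 kJ
Bonds formed (products):
  C=O: 12 × 781 = 9372
  O–H: 12 × 479 = 5748
  Σ(formed) = 15120 kJ
ΔH = Σ(broken) − Σ(formed) = 11512 − 15120 = −3608 kJ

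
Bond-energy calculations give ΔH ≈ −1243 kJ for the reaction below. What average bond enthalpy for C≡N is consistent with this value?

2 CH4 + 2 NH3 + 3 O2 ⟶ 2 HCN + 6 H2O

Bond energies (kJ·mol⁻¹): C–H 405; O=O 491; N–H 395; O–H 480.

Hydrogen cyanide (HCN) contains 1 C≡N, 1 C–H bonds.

D(C≡N) ≈ 878 kJ/mol

Let D be the C≡N bond energy.
Σ(broken) = 8×405 + 6×395 + 3×491 = 7083
Σ(formed) = 2×D + 2×405 + 12×480 = 6570 + 2D
ΔH = Σ(broken) − Σ(formed) = (7083) − (6570 + 2D) = +513 − 2D
Setting this equal to −1243 kJ gives 2D = 1756, so D = 878 kJ/mol.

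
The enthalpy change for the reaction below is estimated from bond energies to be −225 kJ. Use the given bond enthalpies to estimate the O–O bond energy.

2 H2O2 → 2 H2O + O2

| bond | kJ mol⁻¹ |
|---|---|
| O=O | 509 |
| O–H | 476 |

Let D be the O–O bond energy.
Σ(broken) = 4×476 + 2×D = 1904 + 2D
Σ(formed) = 4×476 + 1×509 = 2413
ΔH = Σ(broken) − Σ(formed) = (1904 + 2D) − (2413) = −509 + 2D
Setting this equal to −225 kJ gives 2D = 284, so D = 142 kJ/mol.

D(O–O) ≈ 142 kJ/mol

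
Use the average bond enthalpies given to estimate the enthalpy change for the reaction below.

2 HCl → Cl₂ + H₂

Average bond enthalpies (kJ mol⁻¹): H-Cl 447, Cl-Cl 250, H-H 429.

Bonds broken (reactants):
  H-Cl: 2 × 447 = 894
  Σ(broken) = 894 kJ
Bonds formed (products):
  Cl-Cl: 1 × 250 = 250
  H-H: 1 × 429 = 429
  Σ(formed) = 679 kJ
ΔH = Σ(broken) − Σ(formed) = 894 − 679 = +215 kJ

ΔH ≈ +215 kJ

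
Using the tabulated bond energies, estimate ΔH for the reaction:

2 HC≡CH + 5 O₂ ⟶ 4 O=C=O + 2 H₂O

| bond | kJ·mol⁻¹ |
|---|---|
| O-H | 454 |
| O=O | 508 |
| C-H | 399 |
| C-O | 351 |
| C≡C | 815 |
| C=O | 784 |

Bonds broken (reactants):
  C≡C: 2 × 815 = 1630
  C-H: 4 × 399 = 1596
  O=O: 5 × 508 = 2540
  Σ(broken) = 5766 kJ
Bonds formed (products):
  C=O: 8 × 784 = 6272
  O-H: 4 × 454 = 1816
  Σ(formed) = 8088 kJ
ΔH = Σ(broken) − Σ(formed) = 5766 − 8088 = −2322 kJ

ΔH ≈ −2322 kJ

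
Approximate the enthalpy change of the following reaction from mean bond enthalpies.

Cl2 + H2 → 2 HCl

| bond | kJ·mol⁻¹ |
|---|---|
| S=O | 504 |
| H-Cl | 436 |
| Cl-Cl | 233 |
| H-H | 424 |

ΔH ≈ −215 kJ

Bonds broken (reactants):
  Cl-Cl: 1 × 233 = 233
  H-H: 1 × 424 = 424
  Σ(broken) = 657 kJ
Bonds formed (products):
  H-Cl: 2 × 436 = 872
  Σ(formed) = 872 kJ
ΔH = Σ(broken) − Σ(formed) = 657 − 872 = −215 kJ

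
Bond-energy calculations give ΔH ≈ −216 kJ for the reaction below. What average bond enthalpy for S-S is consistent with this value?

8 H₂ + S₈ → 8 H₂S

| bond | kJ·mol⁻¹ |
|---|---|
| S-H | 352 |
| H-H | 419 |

Let D be the S-S bond energy.
Σ(broken) = 8×419 + 8×D = 3352 + 8D
Σ(formed) = 16×352 = 5632
ΔH = Σ(broken) − Σ(formed) = (3352 + 8D) − (5632) = −2280 + 8D
Setting this equal to −216 kJ gives 8D = 2064, so D = 258 kJ/mol.

D(S-S) ≈ 258 kJ/mol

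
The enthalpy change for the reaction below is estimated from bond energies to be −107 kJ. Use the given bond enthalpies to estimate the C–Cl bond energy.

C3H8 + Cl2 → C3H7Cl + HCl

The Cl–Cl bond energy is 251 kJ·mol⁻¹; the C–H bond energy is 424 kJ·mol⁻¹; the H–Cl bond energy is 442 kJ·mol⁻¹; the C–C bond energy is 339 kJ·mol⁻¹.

Let D be the C–Cl bond energy.
Σ(broken) = 2×339 + 8×424 + 1×251 = 4321
Σ(formed) = 2×339 + 1×D + 7×424 + 1×442 = 4088 + D
ΔH = Σ(broken) − Σ(formed) = (4321) − (4088 + D) = +233 − D
Setting this equal to −107 kJ gives D = 340 kJ/mol.

D(C–Cl) ≈ 340 kJ/mol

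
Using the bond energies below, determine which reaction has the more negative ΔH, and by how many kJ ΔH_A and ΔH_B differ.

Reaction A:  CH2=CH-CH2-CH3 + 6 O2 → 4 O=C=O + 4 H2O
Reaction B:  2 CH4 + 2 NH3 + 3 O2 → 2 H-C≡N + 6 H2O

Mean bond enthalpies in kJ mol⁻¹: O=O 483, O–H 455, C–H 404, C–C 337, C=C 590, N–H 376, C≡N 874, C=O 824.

Reaction A, by 1759 kJ

Reaction A:
  Bonds broken (reactants):
    C–C: 2 × 337 = 674
    C–H: 8 × 404 = 3232
    C=C: 1 × 590 = 590
    O=O: 6 × 483 = 2898
    Σ(broken) = 7394 kJ
  Bonds formed (products):
    C=O: 8 × 824 = 6592
    O–H: 8 × 455 = 3640
    Σ(formed) = 10232 kJ
  ΔH_A = 7394 − 10232 = −2838 kJ
Reaction B:
  Bonds broken (reactants):
    C–H: 8 × 404 = 3232
    N–H: 6 × 376 = 2256
    O=O: 3 × 483 = 1449
    Σ(broken) = 6937 kJ
  Bonds formed (products):
    C≡N: 2 × 874 = 1748
    C–H: 2 × 404 = 808
    O–H: 12 × 455 = 5460
    Σ(formed) = 8016 kJ
  ΔH_B = 6937 − 8016 = −1079 kJ
ΔH_A − ΔH_B = −1759 kJ, so reaction A has the more negative ΔH; |ΔH_A − ΔH_B| = 1759 kJ.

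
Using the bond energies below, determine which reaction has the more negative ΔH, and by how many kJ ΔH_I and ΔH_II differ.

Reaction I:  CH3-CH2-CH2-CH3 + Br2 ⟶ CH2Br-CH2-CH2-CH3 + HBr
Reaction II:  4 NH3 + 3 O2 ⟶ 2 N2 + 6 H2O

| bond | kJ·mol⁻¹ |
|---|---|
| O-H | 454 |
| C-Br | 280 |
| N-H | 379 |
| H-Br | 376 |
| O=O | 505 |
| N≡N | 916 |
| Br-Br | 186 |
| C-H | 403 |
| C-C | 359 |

Reaction I:
  Bonds broken (reactants):
    Br-Br: 1 × 186 = 186
    C-C: 3 × 359 = 1077
    C-H: 10 × 403 = 4030
    Σ(broken) = 5293 kJ
  Bonds formed (products):
    C-Br: 1 × 280 = 280
    C-C: 3 × 359 = 1077
    C-H: 9 × 403 = 3627
    H-Br: 1 × 376 = 376
    Σ(formed) = 5360 kJ
  ΔH_I = 5293 − 5360 = −67 kJ
Reaction II:
  Bonds broken (reactants):
    N-H: 12 × 379 = 4548
    O=O: 3 × 505 = 1515
    Σ(broken) = 6063 kJ
  Bonds formed (products):
    N≡N: 2 × 916 = 1832
    O-H: 12 × 454 = 5448
    Σ(formed) = 7280 kJ
  ΔH_II = 6063 − 7280 = −1217 kJ
ΔH_I − ΔH_II = +1150 kJ, so reaction II has the more negative ΔH; |ΔH_I − ΔH_II| = 1150 kJ.

Reaction II, by 1150 kJ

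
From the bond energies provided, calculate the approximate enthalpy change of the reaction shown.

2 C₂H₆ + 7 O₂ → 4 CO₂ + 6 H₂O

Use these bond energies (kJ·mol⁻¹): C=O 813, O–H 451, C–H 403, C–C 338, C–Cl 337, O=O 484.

Bonds broken (reactants):
  C–C: 2 × 338 = 676
  C–H: 12 × 403 = 4836
  O=O: 7 × 484 = 3388
  Σ(broken) = 8900 kJ
Bonds formed (products):
  C=O: 8 × 813 = 6504
  O–H: 12 × 451 = 5412
  Σ(formed) = 11916 kJ
ΔH = Σ(broken) − Σ(formed) = 8900 − 11916 = −3016 kJ

ΔH ≈ −3016 kJ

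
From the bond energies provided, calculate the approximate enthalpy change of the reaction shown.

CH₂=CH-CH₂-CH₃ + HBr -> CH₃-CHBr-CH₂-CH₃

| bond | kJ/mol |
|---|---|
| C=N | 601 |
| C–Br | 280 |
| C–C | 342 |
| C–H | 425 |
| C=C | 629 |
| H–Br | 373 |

Bonds broken (reactants):
  C–C: 2 × 342 = 684
  C–H: 8 × 425 = 3400
  C=C: 1 × 629 = 629
  H–Br: 1 × 373 = 373
  Σ(broken) = 5086 kJ
Bonds formed (products):
  C–Br: 1 × 280 = 280
  C–C: 3 × 342 = 1026
  C–H: 9 × 425 = 3825
  Σ(formed) = 5131 kJ
ΔH = Σ(broken) − Σ(formed) = 5086 − 5131 = −45 kJ

ΔH ≈ −45 kJ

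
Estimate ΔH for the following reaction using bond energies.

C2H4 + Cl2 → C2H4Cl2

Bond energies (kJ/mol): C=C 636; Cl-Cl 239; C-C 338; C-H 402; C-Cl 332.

Bonds broken (reactants):
  C-H: 4 × 402 = 1608
  C=C: 1 × 636 = 636
  Cl-Cl: 1 × 239 = 239
  Σ(broken) = 2483 kJ
Bonds formed (products):
  C-C: 1 × 338 = 338
  C-Cl: 2 × 332 = 664
  C-H: 4 × 402 = 1608
  Σ(formed) = 2610 kJ
ΔH = Σ(broken) − Σ(formed) = 2483 − 2610 = −127 kJ

ΔH ≈ −127 kJ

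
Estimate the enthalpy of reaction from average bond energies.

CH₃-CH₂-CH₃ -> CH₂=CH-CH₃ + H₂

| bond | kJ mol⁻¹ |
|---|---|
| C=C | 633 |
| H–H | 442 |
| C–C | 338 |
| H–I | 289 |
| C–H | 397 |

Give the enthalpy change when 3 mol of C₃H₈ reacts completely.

ΔH = +171 kJ

Bonds broken (reactants):
  C–C: 2 × 338 = 676
  C–H: 8 × 397 = 3176
  Σ(broken) = 3852 kJ
Bonds formed (products):
  C–C: 1 × 338 = 338
  C–H: 6 × 397 = 2382
  C=C: 1 × 633 = 633
  H–H: 1 × 442 = 442
  Σ(formed) = 3795 kJ
ΔH = Σ(broken) − Σ(formed) = 3852 − 3795 = +57 kJ
For 3× the reaction as written: 3 × (+57) = +171 kJ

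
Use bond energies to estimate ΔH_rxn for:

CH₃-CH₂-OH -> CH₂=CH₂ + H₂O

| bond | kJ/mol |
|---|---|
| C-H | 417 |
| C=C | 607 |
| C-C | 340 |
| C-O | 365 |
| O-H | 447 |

ΔH ≈ +68 kJ

Bonds broken (reactants):
  C-C: 1 × 340 = 340
  C-H: 5 × 417 = 2085
  C-O: 1 × 365 = 365
  O-H: 1 × 447 = 447
  Σ(broken) = 3237 kJ
Bonds formed (products):
  C-H: 4 × 417 = 1668
  C=C: 1 × 607 = 607
  O-H: 2 × 447 = 894
  Σ(formed) = 3169 kJ
ΔH = Σ(broken) − Σ(formed) = 3237 − 3169 = +68 kJ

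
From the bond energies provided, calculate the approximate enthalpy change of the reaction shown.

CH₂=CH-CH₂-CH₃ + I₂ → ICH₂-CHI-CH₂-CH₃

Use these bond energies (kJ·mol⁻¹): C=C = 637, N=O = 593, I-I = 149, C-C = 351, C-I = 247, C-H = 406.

Bonds broken (reactants):
  C-C: 2 × 351 = 702
  C-H: 8 × 406 = 3248
  C=C: 1 × 637 = 637
  I-I: 1 × 149 = 149
  Σ(broken) = 4736 kJ
Bonds formed (products):
  C-C: 3 × 351 = 1053
  C-H: 8 × 406 = 3248
  C-I: 2 × 247 = 494
  Σ(formed) = 4795 kJ
ΔH = Σ(broken) − Σ(formed) = 4736 − 4795 = −59 kJ

ΔH ≈ −59 kJ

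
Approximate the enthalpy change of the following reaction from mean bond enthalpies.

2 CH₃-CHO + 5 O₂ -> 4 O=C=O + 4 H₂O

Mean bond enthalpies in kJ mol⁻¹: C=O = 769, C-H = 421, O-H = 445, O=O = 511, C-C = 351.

ΔH ≈ −1549 kJ

Bonds broken (reactants):
  C-C: 2 × 351 = 702
  C-H: 8 × 421 = 3368
  C=O: 2 × 769 = 1538
  O=O: 5 × 511 = 2555
  Σ(broken) = 8163 kJ
Bonds formed (products):
  C=O: 8 × 769 = 6152
  O-H: 8 × 445 = 3560
  Σ(formed) = 9712 kJ
ΔH = Σ(broken) − Σ(formed) = 8163 − 9712 = −1549 kJ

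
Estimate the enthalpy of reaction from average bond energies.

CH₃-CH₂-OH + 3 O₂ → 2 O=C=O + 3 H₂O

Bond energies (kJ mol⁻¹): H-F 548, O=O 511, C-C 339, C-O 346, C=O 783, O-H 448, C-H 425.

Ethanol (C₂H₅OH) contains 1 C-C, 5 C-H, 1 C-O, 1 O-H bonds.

ΔH ≈ −1029 kJ

Bonds broken (reactants):
  C-C: 1 × 339 = 339
  C-H: 5 × 425 = 2125
  C-O: 1 × 346 = 346
  O-H: 1 × 448 = 448
  O=O: 3 × 511 = 1533
  Σ(broken) = 4791 kJ
Bonds formed (products):
  C=O: 4 × 783 = 3132
  O-H: 6 × 448 = 2688
  Σ(formed) = 5820 kJ
ΔH = Σ(broken) − Σ(formed) = 4791 − 5820 = −1029 kJ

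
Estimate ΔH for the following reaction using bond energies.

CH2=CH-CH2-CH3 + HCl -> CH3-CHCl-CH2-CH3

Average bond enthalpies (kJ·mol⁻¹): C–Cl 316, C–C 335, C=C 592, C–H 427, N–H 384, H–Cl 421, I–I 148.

ΔH ≈ −65 kJ

Bonds broken (reactants):
  C–C: 2 × 335 = 670
  C–H: 8 × 427 = 3416
  C=C: 1 × 592 = 592
  H–Cl: 1 × 421 = 421
  Σ(broken) = 5099 kJ
Bonds formed (products):
  C–C: 3 × 335 = 1005
  C–Cl: 1 × 316 = 316
  C–H: 9 × 427 = 3843
  Σ(formed) = 5164 kJ
ΔH = Σ(broken) − Σ(formed) = 5099 − 5164 = −65 kJ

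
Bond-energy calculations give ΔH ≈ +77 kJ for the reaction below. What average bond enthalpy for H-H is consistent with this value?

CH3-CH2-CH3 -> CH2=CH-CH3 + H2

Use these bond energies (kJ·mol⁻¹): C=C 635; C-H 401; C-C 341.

D(H-H) ≈ 431 kJ/mol

Let D be the H-H bond energy.
Σ(broken) = 2×341 + 8×401 = 3890
Σ(formed) = 1×341 + 6×401 + 1×635 + 1×D = 3382 + D
ΔH = Σ(broken) − Σ(formed) = (3890) − (3382 + D) = +508 − D
Setting this equal to +77 kJ gives D = 431 kJ/mol.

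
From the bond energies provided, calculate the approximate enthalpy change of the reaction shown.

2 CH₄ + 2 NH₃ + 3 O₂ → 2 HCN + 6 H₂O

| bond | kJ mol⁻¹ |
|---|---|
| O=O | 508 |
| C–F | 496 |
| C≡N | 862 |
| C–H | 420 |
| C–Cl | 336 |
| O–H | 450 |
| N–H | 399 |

Bonds broken (reactants):
  C–H: 8 × 420 = 3360
  N–H: 6 × 399 = 2394
  O=O: 3 × 508 = 1524
  Σ(broken) = 7278 kJ
Bonds formed (products):
  C≡N: 2 × 862 = 1724
  C–H: 2 × 420 = 840
  O–H: 12 × 450 = 5400
  Σ(formed) = 7964 kJ
ΔH = Σ(broken) − Σ(formed) = 7278 − 7964 = −686 kJ

ΔH ≈ −686 kJ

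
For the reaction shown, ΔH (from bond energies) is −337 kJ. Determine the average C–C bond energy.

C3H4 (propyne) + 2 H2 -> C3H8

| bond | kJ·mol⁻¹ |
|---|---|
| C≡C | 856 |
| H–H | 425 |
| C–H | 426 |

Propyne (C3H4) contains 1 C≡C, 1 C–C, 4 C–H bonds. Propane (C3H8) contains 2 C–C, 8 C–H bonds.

Let D be the C–C bond energy.
Σ(broken) = 1×856 + 1×D + 4×426 + 2×425 = 3410 + D
Σ(formed) = 2×D + 8×426 = 3408 + 2D
ΔH = Σ(broken) − Σ(formed) = (3410 + D) − (3408 + 2D) = +2 − D
Setting this equal to −337 kJ gives D = 339 kJ/mol.

D(C–C) ≈ 339 kJ/mol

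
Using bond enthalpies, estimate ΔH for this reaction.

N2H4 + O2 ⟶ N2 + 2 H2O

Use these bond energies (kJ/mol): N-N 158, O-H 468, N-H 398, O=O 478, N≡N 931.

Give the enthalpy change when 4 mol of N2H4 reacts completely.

Bonds broken (reactants):
  N-H: 4 × 398 = 1592
  N-N: 1 × 158 = 158
  O=O: 1 × 478 = 478
  Σ(broken) = 2228 kJ
Bonds formed (products):
  N≡N: 1 × 931 = 931
  O-H: 4 × 468 = 1872
  Σ(formed) = 2803 kJ
ΔH = Σ(broken) − Σ(formed) = 2228 − 2803 = −575 kJ
For 4× the reaction as written: 4 × (−575) = −2300 kJ

ΔH = −2300 kJ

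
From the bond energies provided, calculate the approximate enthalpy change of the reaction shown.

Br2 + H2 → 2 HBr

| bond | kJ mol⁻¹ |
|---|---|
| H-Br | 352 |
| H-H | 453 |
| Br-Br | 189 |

ΔH ≈ −62 kJ

Bonds broken (reactants):
  Br-Br: 1 × 189 = 189
  H-H: 1 × 453 = 453
  Σ(broken) = 642 kJ
Bonds formed (products):
  H-Br: 2 × 352 = 704
  Σ(formed) = 704 kJ
ΔH = Σ(broken) − Σ(formed) = 642 − 704 = −62 kJ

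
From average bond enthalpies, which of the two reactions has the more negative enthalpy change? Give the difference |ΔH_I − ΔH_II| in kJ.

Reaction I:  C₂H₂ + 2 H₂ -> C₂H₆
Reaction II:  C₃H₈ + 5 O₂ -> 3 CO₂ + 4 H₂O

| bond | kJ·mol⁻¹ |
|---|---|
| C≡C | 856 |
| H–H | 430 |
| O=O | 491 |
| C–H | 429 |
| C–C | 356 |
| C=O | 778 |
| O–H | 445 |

Reaction I:
  Bonds broken (reactants):
    C≡C: 1 × 856 = 856
    C–H: 2 × 429 = 858
    H–H: 2 × 430 = 860
    Σ(broken) = 2574 kJ
  Bonds formed (products):
    C–C: 1 × 356 = 356
    C–H: 6 × 429 = 2574
    Σ(formed) = 2930 kJ
  ΔH_I = 2574 − 2930 = −356 kJ
Reaction II:
  Bonds broken (reactants):
    C–C: 2 × 356 = 712
    C–H: 8 × 429 = 3432
    O=O: 5 × 491 = 2455
    Σ(broken) = 6599 kJ
  Bonds formed (products):
    C=O: 6 × 778 = 4668
    O–H: 8 × 445 = 3560
    Σ(formed) = 8228 kJ
  ΔH_II = 6599 − 8228 = −1629 kJ
ΔH_I − ΔH_II = +1273 kJ, so reaction II has the more negative ΔH; |ΔH_I − ΔH_II| = 1273 kJ.

Reaction II, by 1273 kJ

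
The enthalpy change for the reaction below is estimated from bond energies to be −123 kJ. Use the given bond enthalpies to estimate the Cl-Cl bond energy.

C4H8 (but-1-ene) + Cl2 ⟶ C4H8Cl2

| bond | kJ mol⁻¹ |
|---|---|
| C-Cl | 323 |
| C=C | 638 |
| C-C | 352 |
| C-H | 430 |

Let D be the Cl-Cl bond energy.
Σ(broken) = 2×352 + 8×430 + 1×638 + 1×D = 4782 + D
Σ(formed) = 3×352 + 2×323 + 8×430 = 5142
ΔH = Σ(broken) − Σ(formed) = (4782 + D) − (5142) = −360 + D
Setting this equal to −123 kJ gives D = 237 kJ/mol.

D(Cl-Cl) ≈ 237 kJ/mol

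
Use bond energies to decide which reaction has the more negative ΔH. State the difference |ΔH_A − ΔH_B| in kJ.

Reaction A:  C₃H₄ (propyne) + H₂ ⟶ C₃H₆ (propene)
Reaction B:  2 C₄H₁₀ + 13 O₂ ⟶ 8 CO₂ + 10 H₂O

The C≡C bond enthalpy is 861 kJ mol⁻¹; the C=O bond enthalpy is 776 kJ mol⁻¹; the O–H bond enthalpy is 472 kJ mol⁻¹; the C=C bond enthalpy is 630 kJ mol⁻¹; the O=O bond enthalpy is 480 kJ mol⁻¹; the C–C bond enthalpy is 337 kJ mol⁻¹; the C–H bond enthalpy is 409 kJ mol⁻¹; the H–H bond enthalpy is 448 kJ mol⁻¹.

Reaction A:
  Bonds broken (reactants):
    C≡C: 1 × 861 = 861
    C–C: 1 × 337 = 337
    C–H: 4 × 409 = 1636
    H–H: 1 × 448 = 448
    Σ(broken) = 3282 kJ
  Bonds formed (products):
    C–C: 1 × 337 = 337
    C–H: 6 × 409 = 2454
    C=C: 1 × 630 = 630
    Σ(formed) = 3421 kJ
  ΔH_A = 3282 − 3421 = −139 kJ
Reaction B:
  Bonds broken (reactants):
    C–C: 6 × 337 = 2022
    C–H: 20 × 409 = 8180
    O=O: 13 × 480 = 6240
    Σ(broken) = 16442 kJ
  Bonds formed (products):
    C=O: 16 × 776 = 12416
    O–H: 20 × 472 = 9440
    Σ(formed) = 21856 kJ
  ΔH_B = 16442 − 21856 = −5414 kJ
ΔH_A − ΔH_B = +5275 kJ, so reaction B has the more negative ΔH; |ΔH_A − ΔH_B| = 5275 kJ.

Reaction B, by 5275 kJ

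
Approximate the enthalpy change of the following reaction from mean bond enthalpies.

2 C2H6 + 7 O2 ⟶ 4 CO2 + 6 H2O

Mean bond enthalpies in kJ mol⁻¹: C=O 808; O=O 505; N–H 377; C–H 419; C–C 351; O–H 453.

Bonds broken (reactants):
  C–C: 2 × 351 = 702
  C–H: 12 × 419 = 5028
  O=O: 7 × 505 = 3535
  Σ(broken) = 9265 kJ
Bonds formed (products):
  C=O: 8 × 808 = 6464
  O–H: 12 × 453 = 5436
  Σ(formed) = 11900 kJ
ΔH = Σ(broken) − Σ(formed) = 9265 − 11900 = −2635 kJ

ΔH ≈ −2635 kJ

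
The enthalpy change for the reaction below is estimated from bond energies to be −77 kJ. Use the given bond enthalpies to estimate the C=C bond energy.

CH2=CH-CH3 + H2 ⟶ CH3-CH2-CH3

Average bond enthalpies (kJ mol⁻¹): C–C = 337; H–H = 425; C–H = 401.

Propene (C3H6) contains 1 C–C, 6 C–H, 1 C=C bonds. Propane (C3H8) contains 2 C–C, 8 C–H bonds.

D(C=C) ≈ 637 kJ/mol

Let D be the C=C bond energy.
Σ(broken) = 1×337 + 6×401 + 1×D + 1×425 = 3168 + D
Σ(formed) = 2×337 + 8×401 = 3882
ΔH = Σ(broken) − Σ(formed) = (3168 + D) − (3882) = −714 + D
Setting this equal to −77 kJ gives D = 637 kJ/mol.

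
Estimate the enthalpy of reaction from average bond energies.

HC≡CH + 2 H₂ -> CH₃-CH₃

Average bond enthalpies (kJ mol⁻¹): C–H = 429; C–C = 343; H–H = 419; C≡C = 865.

ΔH ≈ −356 kJ

Bonds broken (reactants):
  C≡C: 1 × 865 = 865
  C–H: 2 × 429 = 858
  H–H: 2 × 419 = 838
  Σ(broken) = 2561 kJ
Bonds formed (products):
  C–C: 1 × 343 = 343
  C–H: 6 × 429 = 2574
  Σ(formed) = 2917 kJ
ΔH = Σ(broken) − Σ(formed) = 2561 − 2917 = −356 kJ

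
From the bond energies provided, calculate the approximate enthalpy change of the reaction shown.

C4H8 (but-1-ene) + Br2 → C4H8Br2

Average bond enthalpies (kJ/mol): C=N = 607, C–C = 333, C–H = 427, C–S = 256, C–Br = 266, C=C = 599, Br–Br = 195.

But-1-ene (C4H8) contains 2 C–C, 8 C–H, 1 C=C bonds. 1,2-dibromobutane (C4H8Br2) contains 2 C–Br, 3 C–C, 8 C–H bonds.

ΔH ≈ −71 kJ

Bonds broken (reactants):
  Br–Br: 1 × 195 = 195
  C–C: 2 × 333 = 666
  C–H: 8 × 427 = 3416
  C=C: 1 × 599 = 599
  Σ(broken) = 4876 kJ
Bonds formed (products):
  C–Br: 2 × 266 = 532
  C–C: 3 × 333 = 999
  C–H: 8 × 427 = 3416
  Σ(formed) = 4947 kJ
ΔH = Σ(broken) − Σ(formed) = 4876 − 4947 = −71 kJ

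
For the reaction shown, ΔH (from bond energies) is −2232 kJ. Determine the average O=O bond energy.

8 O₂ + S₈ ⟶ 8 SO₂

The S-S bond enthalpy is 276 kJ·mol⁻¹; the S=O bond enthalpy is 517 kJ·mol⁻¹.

Let D be the O=O bond energy.
Σ(broken) = 8×D + 8×276 = 2208 + 8D
Σ(formed) = 16×517 = 8272
ΔH = Σ(broken) − Σ(formed) = (2208 + 8D) − (8272) = −6064 + 8D
Setting this equal to −2232 kJ gives 8D = 3832, so D = 479 kJ/mol.

D(O=O) ≈ 479 kJ/mol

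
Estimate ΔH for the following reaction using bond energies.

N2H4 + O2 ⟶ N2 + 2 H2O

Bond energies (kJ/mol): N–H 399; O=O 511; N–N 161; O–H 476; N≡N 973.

Bonds broken (reactants):
  N–H: 4 × 399 = 1596
  N–N: 1 × 161 = 161
  O=O: 1 × 511 = 511
  Σ(broken) = 2268 kJ
Bonds formed (products):
  N≡N: 1 × 973 = 973
  O–H: 4 × 476 = 1904
  Σ(formed) = 2877 kJ
ΔH = Σ(broken) − Σ(formed) = 2268 − 2877 = −609 kJ

ΔH ≈ −609 kJ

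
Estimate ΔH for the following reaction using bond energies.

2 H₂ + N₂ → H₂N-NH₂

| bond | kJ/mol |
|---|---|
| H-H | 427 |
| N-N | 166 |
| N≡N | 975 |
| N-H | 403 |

Bonds broken (reactants):
  H-H: 2 × 427 = 854
  N≡N: 1 × 975 = 975
  Σ(broken) = 1829 kJ
Bonds formed (products):
  N-H: 4 × 403 = 1612
  N-N: 1 × 166 = 166
  Σ(formed) = 1778 kJ
ΔH = Σ(broken) − Σ(formed) = 1829 − 1778 = +51 kJ

ΔH ≈ +51 kJ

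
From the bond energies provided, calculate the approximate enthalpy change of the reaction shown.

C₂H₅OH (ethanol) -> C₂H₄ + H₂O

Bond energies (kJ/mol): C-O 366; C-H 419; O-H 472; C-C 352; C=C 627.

Bonds broken (reactants):
  C-C: 1 × 352 = 352
  C-H: 5 × 419 = 2095
  C-O: 1 × 366 = 366
  O-H: 1 × 472 = 472
  Σ(broken) = 3285 kJ
Bonds formed (products):
  C-H: 4 × 419 = 1676
  C=C: 1 × 627 = 627
  O-H: 2 × 472 = 944
  Σ(formed) = 3247 kJ
ΔH = Σ(broken) − Σ(formed) = 3285 − 3247 = +38 kJ

ΔH ≈ +38 kJ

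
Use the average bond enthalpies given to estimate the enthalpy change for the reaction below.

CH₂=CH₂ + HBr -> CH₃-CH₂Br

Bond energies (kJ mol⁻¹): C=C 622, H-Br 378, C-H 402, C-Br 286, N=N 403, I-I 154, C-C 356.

ΔH ≈ −44 kJ

Bonds broken (reactants):
  C-H: 4 × 402 = 1608
  C=C: 1 × 622 = 622
  H-Br: 1 × 378 = 378
  Σ(broken) = 2608 kJ
Bonds formed (products):
  C-Br: 1 × 286 = 286
  C-C: 1 × 356 = 356
  C-H: 5 × 402 = 2010
  Σ(formed) = 2652 kJ
ΔH = Σ(broken) − Σ(formed) = 2608 − 2652 = −44 kJ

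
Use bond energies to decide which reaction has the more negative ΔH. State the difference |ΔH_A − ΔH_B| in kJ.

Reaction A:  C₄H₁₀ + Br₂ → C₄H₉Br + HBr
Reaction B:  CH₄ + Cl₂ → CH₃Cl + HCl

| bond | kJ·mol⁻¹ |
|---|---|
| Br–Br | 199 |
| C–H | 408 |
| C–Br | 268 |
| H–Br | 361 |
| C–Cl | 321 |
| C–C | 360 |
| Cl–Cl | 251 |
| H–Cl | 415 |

Reaction A:
  Bonds broken (reactants):
    Br–Br: 1 × 199 = 199
    C–C: 3 × 360 = 1080
    C–H: 10 × 408 = 4080
    Σ(broken) = 5359 kJ
  Bonds formed (products):
    C–Br: 1 × 268 = 268
    C–C: 3 × 360 = 1080
    C–H: 9 × 408 = 3672
    H–Br: 1 × 361 = 361
    Σ(formed) = 5381 kJ
  ΔH_A = 5359 − 5381 = −22 kJ
Reaction B:
  Bonds broken (reactants):
    C–H: 4 × 408 = 1632
    Cl–Cl: 1 × 251 = 251
    Σ(broken) = 1883 kJ
  Bonds formed (products):
    C–Cl: 1 × 321 = 321
    C–H: 3 × 408 = 1224
    H–Cl: 1 × 415 = 415
    Σ(formed) = 1960 kJ
  ΔH_B = 1883 − 1960 = −77 kJ
ΔH_A − ΔH_B = +55 kJ, so reaction B has the more negative ΔH; |ΔH_A − ΔH_B| = 55 kJ.

Reaction B, by 55 kJ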